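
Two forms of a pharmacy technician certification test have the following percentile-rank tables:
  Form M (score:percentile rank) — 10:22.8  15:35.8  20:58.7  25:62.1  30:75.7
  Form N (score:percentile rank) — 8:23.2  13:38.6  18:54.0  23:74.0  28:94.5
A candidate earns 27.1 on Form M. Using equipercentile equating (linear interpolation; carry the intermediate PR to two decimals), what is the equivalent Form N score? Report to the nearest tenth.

21.5

PR of 27.1 on Form M: 62.1 + (27.1 − 25)/(30 − 25) × (75.7 − 62.1) = 67.81
On Form N, PR 67.81 falls between score 18 (PR 54.0) and 23 (PR 74.0).
Interpolate: 18 + (67.81 − 54.0)/(74.0 − 54.0) × (23 − 18) = 21.5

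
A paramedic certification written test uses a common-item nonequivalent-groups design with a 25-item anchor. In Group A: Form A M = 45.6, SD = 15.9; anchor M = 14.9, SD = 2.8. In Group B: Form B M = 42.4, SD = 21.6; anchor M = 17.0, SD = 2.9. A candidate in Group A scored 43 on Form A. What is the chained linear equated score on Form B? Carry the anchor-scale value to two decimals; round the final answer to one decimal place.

Form A → anchor (Group A): v = (2.8/15.9)(43 − 45.6) + 14.9 = 14.44
anchor → Form B (Group B): y = (21.6/2.9)(14.44 − 17.0) + 42.4 = 23.3

23.3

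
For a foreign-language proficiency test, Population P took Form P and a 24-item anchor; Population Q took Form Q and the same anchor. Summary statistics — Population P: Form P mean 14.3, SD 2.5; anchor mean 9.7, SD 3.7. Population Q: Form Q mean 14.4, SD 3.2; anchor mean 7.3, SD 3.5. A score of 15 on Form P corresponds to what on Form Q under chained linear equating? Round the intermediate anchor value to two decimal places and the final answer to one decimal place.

Form P → anchor (Population P): v = (3.7/2.5)(15 − 14.3) + 9.7 = 10.74
anchor → Form Q (Population Q): y = (3.2/3.5)(10.74 − 7.3) + 14.4 = 17.5

17.5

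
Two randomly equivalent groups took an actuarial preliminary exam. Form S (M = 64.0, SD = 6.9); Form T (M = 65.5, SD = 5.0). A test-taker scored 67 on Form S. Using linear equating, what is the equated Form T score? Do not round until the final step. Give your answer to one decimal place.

67.7

Linear equating: y = (SD_Y/SD_X)(x − M_X) + M_Y
y = (5.0/6.9)(67 − 64.0) + 65.5
y = 0.724638 × 3.0 + 65.5 = 2.1739 + 65.5 = 67.7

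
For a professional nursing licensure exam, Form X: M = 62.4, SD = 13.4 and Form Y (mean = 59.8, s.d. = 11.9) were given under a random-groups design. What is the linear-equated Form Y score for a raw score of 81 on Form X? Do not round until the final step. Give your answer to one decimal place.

Linear equating: y = (SD_Y/SD_X)(x − M_X) + M_Y
y = (11.9/13.4)(81 − 62.4) + 59.8
y = 0.888060 × 18.6 + 59.8 = 16.5179 + 59.8 = 76.3

76.3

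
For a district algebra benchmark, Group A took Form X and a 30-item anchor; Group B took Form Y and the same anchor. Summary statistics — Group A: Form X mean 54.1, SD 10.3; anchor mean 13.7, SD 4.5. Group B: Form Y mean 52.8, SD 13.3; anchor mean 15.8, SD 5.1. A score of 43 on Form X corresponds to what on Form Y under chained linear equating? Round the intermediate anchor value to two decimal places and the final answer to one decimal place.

Form X → anchor (Group A): v = (4.5/10.3)(43 − 54.1) + 13.7 = 8.85
anchor → Form Y (Group B): y = (13.3/5.1)(8.85 − 15.8) + 52.8 = 34.7

34.7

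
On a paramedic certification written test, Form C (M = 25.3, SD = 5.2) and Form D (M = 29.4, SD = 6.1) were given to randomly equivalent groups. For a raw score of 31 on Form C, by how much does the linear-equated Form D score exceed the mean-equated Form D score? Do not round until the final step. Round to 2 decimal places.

Mean-equated: 31 + (29.4 − 25.3) = 35.10
Linear-equated: (6.1/5.2)(31 − 25.3) + 29.4 = 36.087
Difference = 36.087 − 35.10 = 0.99

0.99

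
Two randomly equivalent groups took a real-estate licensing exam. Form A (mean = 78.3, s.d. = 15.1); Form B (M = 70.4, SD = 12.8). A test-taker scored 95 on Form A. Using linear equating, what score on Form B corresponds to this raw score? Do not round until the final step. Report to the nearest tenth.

84.6

Linear equating: y = (SD_Y/SD_X)(x − M_X) + M_Y
y = (12.8/15.1)(95 − 78.3) + 70.4
y = 0.847682 × 16.7 + 70.4 = 14.1563 + 70.4 = 84.6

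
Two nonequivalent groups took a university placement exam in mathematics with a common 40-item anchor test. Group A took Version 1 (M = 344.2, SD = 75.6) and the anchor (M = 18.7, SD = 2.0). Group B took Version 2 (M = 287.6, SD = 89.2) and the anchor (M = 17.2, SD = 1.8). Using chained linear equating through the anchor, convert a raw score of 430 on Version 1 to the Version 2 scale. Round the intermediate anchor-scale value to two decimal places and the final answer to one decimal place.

Version 1 → anchor (Group A): v = (2.0/75.6)(430 − 344.2) + 18.7 = 20.97
anchor → Version 2 (Group B): y = (89.2/1.8)(20.97 − 17.2) + 287.6 = 474.4

474.4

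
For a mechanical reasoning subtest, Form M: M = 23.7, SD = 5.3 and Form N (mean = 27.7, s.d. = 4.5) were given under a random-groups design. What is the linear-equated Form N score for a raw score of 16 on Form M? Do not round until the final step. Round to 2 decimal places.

Linear equating: y = (SD_Y/SD_X)(x − M_X) + M_Y
y = (4.5/5.3)(16 − 23.7) + 27.7
y = 0.849057 × -7.7 + 27.7 = -6.5377 + 27.7 = 21.16

21.16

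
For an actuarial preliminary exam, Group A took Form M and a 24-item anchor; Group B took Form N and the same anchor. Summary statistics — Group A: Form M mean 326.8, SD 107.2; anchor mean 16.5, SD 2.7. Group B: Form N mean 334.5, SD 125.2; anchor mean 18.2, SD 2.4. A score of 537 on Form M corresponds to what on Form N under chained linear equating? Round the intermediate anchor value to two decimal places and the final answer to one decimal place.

521.8

Form M → anchor (Group A): v = (2.7/107.2)(537 − 326.8) + 16.5 = 21.79
anchor → Form N (Group B): y = (125.2/2.4)(21.79 − 18.2) + 334.5 = 521.8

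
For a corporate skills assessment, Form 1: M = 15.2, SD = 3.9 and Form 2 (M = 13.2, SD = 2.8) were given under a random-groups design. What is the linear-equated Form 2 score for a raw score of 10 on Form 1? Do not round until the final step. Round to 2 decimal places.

Linear equating: y = (SD_Y/SD_X)(x − M_X) + M_Y
y = (2.8/3.9)(10 − 15.2) + 13.2
y = 0.717949 × -5.2 + 13.2 = -3.7333 + 13.2 = 9.47

9.47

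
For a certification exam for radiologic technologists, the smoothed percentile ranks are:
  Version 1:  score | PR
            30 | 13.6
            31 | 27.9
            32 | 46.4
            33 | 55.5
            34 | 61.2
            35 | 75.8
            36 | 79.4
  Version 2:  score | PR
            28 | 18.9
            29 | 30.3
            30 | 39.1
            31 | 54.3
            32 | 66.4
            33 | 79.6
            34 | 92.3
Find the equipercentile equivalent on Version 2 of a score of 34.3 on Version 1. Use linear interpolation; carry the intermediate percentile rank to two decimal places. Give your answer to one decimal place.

31.9

PR of 34.3 on Version 1: 61.2 + (34.3 − 34)/(35 − 34) × (75.8 − 61.2) = 65.58
On Version 2, PR 65.58 falls between score 31 (PR 54.3) and 32 (PR 66.4).
Interpolate: 31 + (65.58 − 54.3)/(66.4 − 54.3) × (32 − 31) = 31.9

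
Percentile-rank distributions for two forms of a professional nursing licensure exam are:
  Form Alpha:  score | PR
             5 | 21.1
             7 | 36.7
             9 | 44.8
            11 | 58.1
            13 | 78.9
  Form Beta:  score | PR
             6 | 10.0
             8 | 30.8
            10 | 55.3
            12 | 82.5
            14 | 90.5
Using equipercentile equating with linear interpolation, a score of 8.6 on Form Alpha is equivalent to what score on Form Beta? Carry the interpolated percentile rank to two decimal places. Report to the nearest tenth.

9.0

PR of 8.6 on Form Alpha: 36.7 + (8.6 − 7)/(9 − 7) × (44.8 − 36.7) = 43.18
On Form Beta, PR 43.18 falls between score 8 (PR 30.8) and 10 (PR 55.3).
Interpolate: 8 + (43.18 − 30.8)/(55.3 − 30.8) × (10 − 8) = 9.0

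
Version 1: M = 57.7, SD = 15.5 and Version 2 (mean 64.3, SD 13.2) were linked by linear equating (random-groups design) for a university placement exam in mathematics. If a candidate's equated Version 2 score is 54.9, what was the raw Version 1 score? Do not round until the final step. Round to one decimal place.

Invert y = (SD_Y/SD_X)(x − M_X) + M_Y:
x = (SD_X/SD_Y)(y − M_Y) + M_X = (15.5/13.2)(54.9 − 64.3) + 57.7
x = 1.174242 × -9.400 + 57.7 = 46.7

46.7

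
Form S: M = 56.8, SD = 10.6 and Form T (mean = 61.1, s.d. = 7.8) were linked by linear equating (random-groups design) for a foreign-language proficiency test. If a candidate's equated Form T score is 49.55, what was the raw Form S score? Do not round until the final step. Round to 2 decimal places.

Invert y = (SD_Y/SD_X)(x − M_X) + M_Y:
x = (SD_X/SD_Y)(y − M_Y) + M_X = (10.6/7.8)(49.55 − 61.1) + 56.8
x = 1.358974 × -11.550 + 56.8 = 41.10

41.10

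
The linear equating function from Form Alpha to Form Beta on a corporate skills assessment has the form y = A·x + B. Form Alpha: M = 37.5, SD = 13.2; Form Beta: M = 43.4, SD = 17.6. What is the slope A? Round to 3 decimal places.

A = SD_Y / SD_X = 17.6 / 13.2 = 1.333

1.333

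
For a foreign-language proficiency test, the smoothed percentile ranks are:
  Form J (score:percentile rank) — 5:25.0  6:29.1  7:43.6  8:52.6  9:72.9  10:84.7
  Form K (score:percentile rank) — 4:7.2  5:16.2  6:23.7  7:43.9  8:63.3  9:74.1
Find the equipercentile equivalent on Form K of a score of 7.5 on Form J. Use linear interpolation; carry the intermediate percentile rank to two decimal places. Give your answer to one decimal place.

7.2

PR of 7.5 on Form J: 43.6 + (7.5 − 7)/(8 − 7) × (52.6 − 43.6) = 48.10
On Form K, PR 48.10 falls between score 7 (PR 43.9) and 8 (PR 63.3).
Interpolate: 7 + (48.10 − 43.9)/(63.3 − 43.9) × (8 − 7) = 7.2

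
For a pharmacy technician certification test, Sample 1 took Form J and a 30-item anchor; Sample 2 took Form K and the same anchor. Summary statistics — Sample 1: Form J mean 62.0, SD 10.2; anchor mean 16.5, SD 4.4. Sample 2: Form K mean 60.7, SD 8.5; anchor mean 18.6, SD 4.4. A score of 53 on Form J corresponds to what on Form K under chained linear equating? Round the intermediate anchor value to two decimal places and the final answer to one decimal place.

Form J → anchor (Sample 1): v = (4.4/10.2)(53 − 62.0) + 16.5 = 12.62
anchor → Form K (Sample 2): y = (8.5/4.4)(12.62 − 18.6) + 60.7 = 49.1

49.1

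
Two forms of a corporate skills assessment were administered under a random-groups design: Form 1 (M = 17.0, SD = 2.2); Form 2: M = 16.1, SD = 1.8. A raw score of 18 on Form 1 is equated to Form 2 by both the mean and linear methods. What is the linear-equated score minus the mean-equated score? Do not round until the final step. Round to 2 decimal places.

-0.18

Mean-equated: 18 + (16.1 − 17.0) = 17.10
Linear-equated: (1.8/2.2)(18 − 17.0) + 16.1 = 16.918
Difference = 16.918 − 17.10 = -0.18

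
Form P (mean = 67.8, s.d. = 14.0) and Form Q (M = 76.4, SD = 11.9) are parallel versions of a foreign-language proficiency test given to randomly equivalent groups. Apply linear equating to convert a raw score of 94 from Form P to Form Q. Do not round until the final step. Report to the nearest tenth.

Linear equating: y = (SD_Y/SD_X)(x − M_X) + M_Y
y = (11.9/14.0)(94 − 67.8) + 76.4
y = 0.850000 × 26.2 + 76.4 = 22.2700 + 76.4 = 98.7

98.7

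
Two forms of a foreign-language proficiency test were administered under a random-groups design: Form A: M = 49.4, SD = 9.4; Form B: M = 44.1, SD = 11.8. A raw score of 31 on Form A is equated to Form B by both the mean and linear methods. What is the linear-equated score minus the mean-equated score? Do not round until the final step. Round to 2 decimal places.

-4.70

Mean-equated: 31 + (44.1 − 49.4) = 25.70
Linear-equated: (11.8/9.4)(31 − 49.4) + 44.1 = 21.002
Difference = 21.002 − 25.70 = -4.70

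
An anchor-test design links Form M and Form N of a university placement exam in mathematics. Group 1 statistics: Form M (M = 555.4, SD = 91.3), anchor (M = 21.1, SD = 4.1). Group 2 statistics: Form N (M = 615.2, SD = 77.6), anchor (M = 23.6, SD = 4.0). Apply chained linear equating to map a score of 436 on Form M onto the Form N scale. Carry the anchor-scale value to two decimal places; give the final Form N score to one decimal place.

Form M → anchor (Group 1): v = (4.1/91.3)(436 − 555.4) + 21.1 = 15.74
anchor → Form N (Group 2): y = (77.6/4.0)(15.74 − 23.6) + 615.2 = 462.7

462.7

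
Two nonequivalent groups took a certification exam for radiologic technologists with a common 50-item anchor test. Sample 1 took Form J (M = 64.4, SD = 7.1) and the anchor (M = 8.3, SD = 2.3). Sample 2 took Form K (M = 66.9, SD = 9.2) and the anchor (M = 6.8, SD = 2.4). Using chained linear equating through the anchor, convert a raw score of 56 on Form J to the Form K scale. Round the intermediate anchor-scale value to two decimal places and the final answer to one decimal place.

Form J → anchor (Sample 1): v = (2.3/7.1)(56 − 64.4) + 8.3 = 5.58
anchor → Form K (Sample 2): y = (9.2/2.4)(5.58 − 6.8) + 66.9 = 62.2

62.2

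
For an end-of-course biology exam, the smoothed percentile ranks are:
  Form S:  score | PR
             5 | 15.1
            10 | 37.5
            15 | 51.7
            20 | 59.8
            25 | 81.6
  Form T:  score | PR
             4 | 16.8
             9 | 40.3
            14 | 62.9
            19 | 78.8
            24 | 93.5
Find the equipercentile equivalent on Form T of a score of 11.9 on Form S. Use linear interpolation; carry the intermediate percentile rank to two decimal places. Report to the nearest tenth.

9.6

PR of 11.9 on Form S: 37.5 + (11.9 − 10)/(15 − 10) × (51.7 − 37.5) = 42.90
On Form T, PR 42.90 falls between score 9 (PR 40.3) and 14 (PR 62.9).
Interpolate: 9 + (42.90 − 40.3)/(62.9 − 40.3) × (14 − 9) = 9.6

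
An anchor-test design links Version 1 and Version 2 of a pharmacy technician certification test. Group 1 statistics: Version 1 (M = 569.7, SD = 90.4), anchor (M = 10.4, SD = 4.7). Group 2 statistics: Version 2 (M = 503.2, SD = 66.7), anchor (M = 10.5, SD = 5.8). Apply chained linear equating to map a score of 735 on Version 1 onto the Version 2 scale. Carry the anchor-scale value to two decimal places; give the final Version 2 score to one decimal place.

Version 1 → anchor (Group 1): v = (4.7/90.4)(735 − 569.7) + 10.4 = 18.99
anchor → Version 2 (Group 2): y = (66.7/5.8)(18.99 − 10.5) + 503.2 = 600.8

600.8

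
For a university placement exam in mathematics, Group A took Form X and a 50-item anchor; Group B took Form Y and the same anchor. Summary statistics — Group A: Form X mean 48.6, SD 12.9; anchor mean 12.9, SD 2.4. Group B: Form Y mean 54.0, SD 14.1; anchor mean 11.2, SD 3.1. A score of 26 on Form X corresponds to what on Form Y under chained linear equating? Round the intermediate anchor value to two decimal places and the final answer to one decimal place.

Form X → anchor (Group A): v = (2.4/12.9)(26 − 48.6) + 12.9 = 8.70
anchor → Form Y (Group B): y = (14.1/3.1)(8.70 − 11.2) + 54.0 = 42.6

42.6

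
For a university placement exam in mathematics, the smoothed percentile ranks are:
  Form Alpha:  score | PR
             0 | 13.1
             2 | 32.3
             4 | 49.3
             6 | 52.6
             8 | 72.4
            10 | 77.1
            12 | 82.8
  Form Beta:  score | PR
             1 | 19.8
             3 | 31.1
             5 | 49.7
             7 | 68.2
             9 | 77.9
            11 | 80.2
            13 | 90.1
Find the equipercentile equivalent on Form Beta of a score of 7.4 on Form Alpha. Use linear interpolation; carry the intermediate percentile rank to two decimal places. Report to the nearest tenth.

PR of 7.4 on Form Alpha: 52.6 + (7.4 − 6)/(8 − 6) × (72.4 − 52.6) = 66.46
On Form Beta, PR 66.46 falls between score 5 (PR 49.7) and 7 (PR 68.2).
Interpolate: 5 + (66.46 − 49.7)/(68.2 − 49.7) × (7 − 5) = 6.8

6.8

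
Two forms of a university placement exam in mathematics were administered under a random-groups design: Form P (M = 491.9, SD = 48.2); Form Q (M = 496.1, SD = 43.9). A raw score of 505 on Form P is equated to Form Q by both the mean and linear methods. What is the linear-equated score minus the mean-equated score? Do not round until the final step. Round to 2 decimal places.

Mean-equated: 505 + (496.1 − 491.9) = 509.20
Linear-equated: (43.9/48.2)(505 − 491.9) + 496.1 = 508.031
Difference = 508.031 − 509.20 = -1.17

-1.17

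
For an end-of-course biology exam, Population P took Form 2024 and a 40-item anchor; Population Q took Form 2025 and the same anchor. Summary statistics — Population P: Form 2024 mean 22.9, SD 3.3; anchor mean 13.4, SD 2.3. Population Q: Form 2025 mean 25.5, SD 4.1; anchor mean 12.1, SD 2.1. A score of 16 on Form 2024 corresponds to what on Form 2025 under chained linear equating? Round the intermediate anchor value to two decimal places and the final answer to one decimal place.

18.6

Form 2024 → anchor (Population P): v = (2.3/3.3)(16 − 22.9) + 13.4 = 8.59
anchor → Form 2025 (Population Q): y = (4.1/2.1)(8.59 − 12.1) + 25.5 = 18.6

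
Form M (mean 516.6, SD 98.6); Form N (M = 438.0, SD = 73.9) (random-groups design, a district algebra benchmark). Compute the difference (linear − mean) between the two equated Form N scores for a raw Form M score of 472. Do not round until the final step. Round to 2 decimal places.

11.17

Mean-equated: 472 + (438.0 − 516.6) = 393.40
Linear-equated: (73.9/98.6)(472 − 516.6) + 438.0 = 404.573
Difference = 404.573 − 393.40 = 11.17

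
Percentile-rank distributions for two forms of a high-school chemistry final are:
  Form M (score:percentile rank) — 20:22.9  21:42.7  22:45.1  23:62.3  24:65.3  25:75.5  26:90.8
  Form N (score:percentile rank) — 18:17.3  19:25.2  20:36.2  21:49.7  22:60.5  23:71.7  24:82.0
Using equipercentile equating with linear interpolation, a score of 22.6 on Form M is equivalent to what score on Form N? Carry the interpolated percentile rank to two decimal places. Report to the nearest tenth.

21.5

PR of 22.6 on Form M: 45.1 + (22.6 − 22)/(23 − 22) × (62.3 − 45.1) = 55.42
On Form N, PR 55.42 falls between score 21 (PR 49.7) and 22 (PR 60.5).
Interpolate: 21 + (55.42 − 49.7)/(60.5 − 49.7) × (22 − 21) = 21.5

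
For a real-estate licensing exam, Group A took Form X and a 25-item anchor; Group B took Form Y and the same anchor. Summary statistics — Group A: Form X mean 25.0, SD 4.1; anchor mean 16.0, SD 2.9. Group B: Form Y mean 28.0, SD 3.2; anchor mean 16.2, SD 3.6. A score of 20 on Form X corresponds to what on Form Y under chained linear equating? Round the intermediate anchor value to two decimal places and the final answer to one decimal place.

24.7

Form X → anchor (Group A): v = (2.9/4.1)(20 − 25.0) + 16.0 = 12.46
anchor → Form Y (Group B): y = (3.2/3.6)(12.46 − 16.2) + 28.0 = 24.7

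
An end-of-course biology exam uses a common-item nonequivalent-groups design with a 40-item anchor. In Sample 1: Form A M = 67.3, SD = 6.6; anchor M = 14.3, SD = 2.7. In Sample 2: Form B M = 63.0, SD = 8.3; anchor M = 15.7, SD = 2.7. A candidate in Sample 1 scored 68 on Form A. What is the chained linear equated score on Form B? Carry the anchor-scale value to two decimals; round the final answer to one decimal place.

59.6

Form A → anchor (Sample 1): v = (2.7/6.6)(68 − 67.3) + 14.3 = 14.59
anchor → Form B (Sample 2): y = (8.3/2.7)(14.59 − 15.7) + 63.0 = 59.6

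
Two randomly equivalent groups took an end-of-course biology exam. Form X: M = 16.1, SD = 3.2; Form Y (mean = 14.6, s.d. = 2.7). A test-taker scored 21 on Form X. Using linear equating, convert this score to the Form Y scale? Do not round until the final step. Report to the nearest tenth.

18.7

Linear equating: y = (SD_Y/SD_X)(x − M_X) + M_Y
y = (2.7/3.2)(21 − 16.1) + 14.6
y = 0.843750 × 4.9 + 14.6 = 4.1344 + 14.6 = 18.7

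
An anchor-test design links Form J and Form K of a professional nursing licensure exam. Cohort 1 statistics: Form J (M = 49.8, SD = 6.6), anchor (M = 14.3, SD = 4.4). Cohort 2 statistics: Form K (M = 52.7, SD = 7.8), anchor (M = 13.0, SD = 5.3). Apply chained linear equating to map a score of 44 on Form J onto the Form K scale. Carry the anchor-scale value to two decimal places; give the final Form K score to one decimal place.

Form J → anchor (Cohort 1): v = (4.4/6.6)(44 − 49.8) + 14.3 = 10.43
anchor → Form K (Cohort 2): y = (7.8/5.3)(10.43 − 13.0) + 52.7 = 48.9

48.9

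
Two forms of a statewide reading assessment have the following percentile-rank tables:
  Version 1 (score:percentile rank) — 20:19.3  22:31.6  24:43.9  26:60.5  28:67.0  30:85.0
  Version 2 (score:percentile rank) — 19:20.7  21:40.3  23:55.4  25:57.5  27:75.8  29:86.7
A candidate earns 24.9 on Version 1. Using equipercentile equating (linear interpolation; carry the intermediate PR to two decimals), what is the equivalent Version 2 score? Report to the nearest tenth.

22.5

PR of 24.9 on Version 1: 43.9 + (24.9 − 24)/(26 − 24) × (60.5 − 43.9) = 51.37
On Version 2, PR 51.37 falls between score 21 (PR 40.3) and 23 (PR 55.4).
Interpolate: 21 + (51.37 − 40.3)/(55.4 − 40.3) × (23 − 21) = 22.5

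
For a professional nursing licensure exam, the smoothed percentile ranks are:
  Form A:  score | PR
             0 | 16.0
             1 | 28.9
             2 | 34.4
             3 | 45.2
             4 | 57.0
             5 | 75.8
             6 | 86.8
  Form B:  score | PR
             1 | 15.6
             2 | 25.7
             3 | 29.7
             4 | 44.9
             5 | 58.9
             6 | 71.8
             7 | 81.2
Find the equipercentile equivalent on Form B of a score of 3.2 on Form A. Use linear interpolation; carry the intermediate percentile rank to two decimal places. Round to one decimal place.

PR of 3.2 on Form A: 45.2 + (3.2 − 3)/(4 − 3) × (57.0 − 45.2) = 47.56
On Form B, PR 47.56 falls between score 4 (PR 44.9) and 5 (PR 58.9).
Interpolate: 4 + (47.56 − 44.9)/(58.9 − 44.9) × (5 − 4) = 4.2

4.2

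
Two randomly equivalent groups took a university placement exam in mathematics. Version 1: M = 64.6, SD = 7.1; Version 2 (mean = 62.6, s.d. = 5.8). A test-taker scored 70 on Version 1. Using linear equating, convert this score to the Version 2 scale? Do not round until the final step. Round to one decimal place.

67.0

Linear equating: y = (SD_Y/SD_X)(x − M_X) + M_Y
y = (5.8/7.1)(70 − 64.6) + 62.6
y = 0.816901 × 5.4 + 62.6 = 4.4113 + 62.6 = 67.0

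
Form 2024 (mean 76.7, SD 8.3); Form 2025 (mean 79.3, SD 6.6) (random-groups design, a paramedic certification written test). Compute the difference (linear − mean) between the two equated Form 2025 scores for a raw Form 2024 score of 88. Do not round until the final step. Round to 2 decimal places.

Mean-equated: 88 + (79.3 − 76.7) = 90.60
Linear-equated: (6.6/8.3)(88 − 76.7) + 79.3 = 88.286
Difference = 88.286 − 90.60 = -2.31

-2.31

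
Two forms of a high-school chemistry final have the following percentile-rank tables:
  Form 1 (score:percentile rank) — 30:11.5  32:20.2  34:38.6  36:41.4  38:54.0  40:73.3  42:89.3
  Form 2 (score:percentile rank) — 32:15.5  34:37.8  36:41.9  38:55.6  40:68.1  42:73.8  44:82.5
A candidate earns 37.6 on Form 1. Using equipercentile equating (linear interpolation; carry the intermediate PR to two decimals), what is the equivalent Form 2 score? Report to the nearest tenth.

37.4

PR of 37.6 on Form 1: 41.4 + (37.6 − 36)/(38 − 36) × (54.0 − 41.4) = 51.48
On Form 2, PR 51.48 falls between score 36 (PR 41.9) and 38 (PR 55.6).
Interpolate: 36 + (51.48 − 41.9)/(55.6 − 41.9) × (38 − 36) = 37.4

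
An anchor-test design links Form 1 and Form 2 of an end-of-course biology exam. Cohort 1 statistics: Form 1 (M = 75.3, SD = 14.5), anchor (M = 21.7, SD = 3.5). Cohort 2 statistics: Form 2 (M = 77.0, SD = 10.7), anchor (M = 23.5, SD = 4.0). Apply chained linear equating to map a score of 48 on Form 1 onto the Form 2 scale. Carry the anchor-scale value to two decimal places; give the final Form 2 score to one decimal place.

Form 1 → anchor (Cohort 1): v = (3.5/14.5)(48 − 75.3) + 21.7 = 15.11
anchor → Form 2 (Cohort 2): y = (10.7/4.0)(15.11 − 23.5) + 77.0 = 54.6

54.6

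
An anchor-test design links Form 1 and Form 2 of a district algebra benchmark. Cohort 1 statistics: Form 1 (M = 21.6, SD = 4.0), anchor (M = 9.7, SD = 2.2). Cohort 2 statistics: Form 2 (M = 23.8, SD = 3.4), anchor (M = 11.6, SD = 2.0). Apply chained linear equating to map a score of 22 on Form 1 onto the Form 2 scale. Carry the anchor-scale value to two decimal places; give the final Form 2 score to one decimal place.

20.9

Form 1 → anchor (Cohort 1): v = (2.2/4.0)(22 − 21.6) + 9.7 = 9.92
anchor → Form 2 (Cohort 2): y = (3.4/2.0)(9.92 − 11.6) + 23.8 = 20.9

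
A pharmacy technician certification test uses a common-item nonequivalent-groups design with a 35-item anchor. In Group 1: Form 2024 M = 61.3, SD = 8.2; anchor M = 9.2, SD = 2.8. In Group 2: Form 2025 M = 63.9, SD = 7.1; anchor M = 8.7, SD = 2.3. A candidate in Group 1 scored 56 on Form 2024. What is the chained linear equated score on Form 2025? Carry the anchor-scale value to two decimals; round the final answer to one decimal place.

59.9

Form 2024 → anchor (Group 1): v = (2.8/8.2)(56 − 61.3) + 9.2 = 7.39
anchor → Form 2025 (Group 2): y = (7.1/2.3)(7.39 − 8.7) + 63.9 = 59.9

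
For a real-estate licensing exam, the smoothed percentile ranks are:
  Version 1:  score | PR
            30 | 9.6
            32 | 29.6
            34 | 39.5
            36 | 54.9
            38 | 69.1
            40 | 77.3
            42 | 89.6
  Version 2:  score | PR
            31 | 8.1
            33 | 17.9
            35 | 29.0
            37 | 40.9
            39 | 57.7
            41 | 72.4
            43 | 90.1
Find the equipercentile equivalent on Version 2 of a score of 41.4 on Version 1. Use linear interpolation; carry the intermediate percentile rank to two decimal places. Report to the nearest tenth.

PR of 41.4 on Version 1: 77.3 + (41.4 − 40)/(42 − 40) × (89.6 − 77.3) = 85.91
On Version 2, PR 85.91 falls between score 41 (PR 72.4) and 43 (PR 90.1).
Interpolate: 41 + (85.91 − 72.4)/(90.1 − 72.4) × (43 − 41) = 42.5

42.5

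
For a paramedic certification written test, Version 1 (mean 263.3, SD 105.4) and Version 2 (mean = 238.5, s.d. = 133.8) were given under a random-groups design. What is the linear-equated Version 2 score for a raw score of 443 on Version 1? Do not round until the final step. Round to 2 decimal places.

466.62

Linear equating: y = (SD_Y/SD_X)(x − M_X) + M_Y
y = (133.8/105.4)(443 − 263.3) + 238.5
y = 1.269450 × 179.7 + 238.5 = 228.1201 + 238.5 = 466.62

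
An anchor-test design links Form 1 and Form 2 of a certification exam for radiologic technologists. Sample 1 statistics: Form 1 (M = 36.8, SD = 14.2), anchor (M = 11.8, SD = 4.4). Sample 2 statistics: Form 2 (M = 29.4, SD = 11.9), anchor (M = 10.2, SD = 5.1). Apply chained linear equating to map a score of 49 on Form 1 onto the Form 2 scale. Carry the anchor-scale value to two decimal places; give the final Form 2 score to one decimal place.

42.0

Form 1 → anchor (Sample 1): v = (4.4/14.2)(49 − 36.8) + 11.8 = 15.58
anchor → Form 2 (Sample 2): y = (11.9/5.1)(15.58 − 10.2) + 29.4 = 42.0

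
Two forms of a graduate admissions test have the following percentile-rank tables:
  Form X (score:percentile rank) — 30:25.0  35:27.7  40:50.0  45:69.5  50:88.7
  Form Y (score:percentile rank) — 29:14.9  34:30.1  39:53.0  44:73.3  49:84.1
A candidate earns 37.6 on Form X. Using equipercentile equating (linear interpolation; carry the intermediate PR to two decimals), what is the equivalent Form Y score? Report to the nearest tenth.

36.0

PR of 37.6 on Form X: 27.7 + (37.6 − 35)/(40 − 35) × (50.0 − 27.7) = 39.30
On Form Y, PR 39.30 falls between score 34 (PR 30.1) and 39 (PR 53.0).
Interpolate: 34 + (39.30 − 30.1)/(53.0 − 30.1) × (39 − 34) = 36.0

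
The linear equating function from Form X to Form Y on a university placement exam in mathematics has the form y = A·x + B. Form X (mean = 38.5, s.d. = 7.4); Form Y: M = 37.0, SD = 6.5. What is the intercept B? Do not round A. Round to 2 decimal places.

3.18

A = SD_Y / SD_X = 6.5 / 7.4 = 0.878378
B = M_Y − A·M_X = 37.0 − 0.878378 × 38.5 = 3.18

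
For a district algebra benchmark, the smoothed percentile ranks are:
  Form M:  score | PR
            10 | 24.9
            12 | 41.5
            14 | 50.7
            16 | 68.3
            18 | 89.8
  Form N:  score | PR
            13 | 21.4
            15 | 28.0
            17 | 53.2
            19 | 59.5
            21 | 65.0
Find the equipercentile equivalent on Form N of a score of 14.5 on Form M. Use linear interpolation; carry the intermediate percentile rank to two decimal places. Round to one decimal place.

17.6

PR of 14.5 on Form M: 50.7 + (14.5 − 14)/(16 − 14) × (68.3 − 50.7) = 55.10
On Form N, PR 55.10 falls between score 17 (PR 53.2) and 19 (PR 59.5).
Interpolate: 17 + (55.10 − 53.2)/(59.5 − 53.2) × (19 − 17) = 17.6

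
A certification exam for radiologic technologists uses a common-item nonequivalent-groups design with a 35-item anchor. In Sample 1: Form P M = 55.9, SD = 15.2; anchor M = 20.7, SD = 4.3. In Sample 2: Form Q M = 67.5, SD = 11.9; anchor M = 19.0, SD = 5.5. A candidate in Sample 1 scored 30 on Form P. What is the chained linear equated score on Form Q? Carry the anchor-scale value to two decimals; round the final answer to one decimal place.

55.3

Form P → anchor (Sample 1): v = (4.3/15.2)(30 − 55.9) + 20.7 = 13.37
anchor → Form Q (Sample 2): y = (11.9/5.5)(13.37 − 19.0) + 67.5 = 55.3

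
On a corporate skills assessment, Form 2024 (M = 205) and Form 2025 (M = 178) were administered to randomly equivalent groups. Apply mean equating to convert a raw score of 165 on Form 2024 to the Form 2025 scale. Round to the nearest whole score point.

Mean equating: y = x + (M_Y − M_X) = 165 + (178 − 205) = 138

138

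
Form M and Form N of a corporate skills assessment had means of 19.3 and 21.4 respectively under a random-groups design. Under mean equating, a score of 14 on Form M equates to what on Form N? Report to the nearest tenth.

16.1

Mean equating: y = x + (M_Y − M_X) = 14 + (21.4 − 19.3) = 16.1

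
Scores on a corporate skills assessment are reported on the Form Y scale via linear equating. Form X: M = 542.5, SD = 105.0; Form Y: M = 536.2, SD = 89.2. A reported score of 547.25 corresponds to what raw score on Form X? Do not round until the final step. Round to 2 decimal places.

Invert y = (SD_Y/SD_X)(x − M_X) + M_Y:
x = (SD_X/SD_Y)(y − M_Y) + M_X = (105.0/89.2)(547.25 − 536.2) + 542.5
x = 1.177130 × 11.050 + 542.5 = 555.51

555.51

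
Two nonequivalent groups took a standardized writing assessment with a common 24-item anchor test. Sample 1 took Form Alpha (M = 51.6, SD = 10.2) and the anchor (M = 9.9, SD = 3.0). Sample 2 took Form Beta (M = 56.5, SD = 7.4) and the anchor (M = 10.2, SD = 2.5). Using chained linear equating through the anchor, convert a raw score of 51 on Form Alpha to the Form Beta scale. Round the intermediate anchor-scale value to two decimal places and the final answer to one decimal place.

Form Alpha → anchor (Sample 1): v = (3.0/10.2)(51 − 51.6) + 9.9 = 9.72
anchor → Form Beta (Sample 2): y = (7.4/2.5)(9.72 − 10.2) + 56.5 = 55.1

55.1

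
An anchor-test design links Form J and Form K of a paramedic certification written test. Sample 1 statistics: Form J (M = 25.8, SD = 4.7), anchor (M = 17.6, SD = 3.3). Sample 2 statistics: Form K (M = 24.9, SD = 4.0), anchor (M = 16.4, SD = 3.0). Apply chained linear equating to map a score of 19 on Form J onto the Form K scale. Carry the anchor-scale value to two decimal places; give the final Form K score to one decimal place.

Form J → anchor (Sample 1): v = (3.3/4.7)(19 − 25.8) + 17.6 = 12.83
anchor → Form K (Sample 2): y = (4.0/3.0)(12.83 − 16.4) + 24.9 = 20.1

20.1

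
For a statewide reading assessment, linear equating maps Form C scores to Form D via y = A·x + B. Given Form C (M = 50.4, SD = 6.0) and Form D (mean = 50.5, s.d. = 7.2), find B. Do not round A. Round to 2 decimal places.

A = SD_Y / SD_X = 7.2 / 6.0 = 1.200000
B = M_Y − A·M_X = 50.5 − 1.200000 × 50.4 = -9.98

-9.98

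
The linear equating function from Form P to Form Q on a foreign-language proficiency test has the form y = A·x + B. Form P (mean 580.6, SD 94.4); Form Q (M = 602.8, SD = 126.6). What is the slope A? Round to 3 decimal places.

1.341

A = SD_Y / SD_X = 126.6 / 94.4 = 1.341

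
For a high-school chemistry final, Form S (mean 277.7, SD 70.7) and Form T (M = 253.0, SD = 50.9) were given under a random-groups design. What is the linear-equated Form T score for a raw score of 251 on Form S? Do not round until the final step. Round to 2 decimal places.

Linear equating: y = (SD_Y/SD_X)(x − M_X) + M_Y
y = (50.9/70.7)(251 − 277.7) + 253.0
y = 0.719943 × -26.7 + 253.0 = -19.2225 + 253.0 = 233.78

233.78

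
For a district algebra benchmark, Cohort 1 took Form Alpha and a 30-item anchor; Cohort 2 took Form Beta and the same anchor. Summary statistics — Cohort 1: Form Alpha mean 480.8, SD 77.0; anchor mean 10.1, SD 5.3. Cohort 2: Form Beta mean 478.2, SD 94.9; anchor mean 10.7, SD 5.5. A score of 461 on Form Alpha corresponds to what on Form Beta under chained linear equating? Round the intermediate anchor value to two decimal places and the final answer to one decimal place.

Form Alpha → anchor (Cohort 1): v = (5.3/77.0)(461 − 480.8) + 10.1 = 8.74
anchor → Form Beta (Cohort 2): y = (94.9/5.5)(8.74 − 10.7) + 478.2 = 444.4

444.4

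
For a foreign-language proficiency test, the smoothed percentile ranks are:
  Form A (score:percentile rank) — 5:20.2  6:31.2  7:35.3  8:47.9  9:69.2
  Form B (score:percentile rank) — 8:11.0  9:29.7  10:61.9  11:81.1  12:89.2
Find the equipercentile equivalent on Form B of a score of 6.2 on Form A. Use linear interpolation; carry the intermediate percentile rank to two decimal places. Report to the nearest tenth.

9.1

PR of 6.2 on Form A: 31.2 + (6.2 − 6)/(7 − 6) × (35.3 − 31.2) = 32.02
On Form B, PR 32.02 falls between score 9 (PR 29.7) and 10 (PR 61.9).
Interpolate: 9 + (32.02 − 29.7)/(61.9 − 29.7) × (10 − 9) = 9.1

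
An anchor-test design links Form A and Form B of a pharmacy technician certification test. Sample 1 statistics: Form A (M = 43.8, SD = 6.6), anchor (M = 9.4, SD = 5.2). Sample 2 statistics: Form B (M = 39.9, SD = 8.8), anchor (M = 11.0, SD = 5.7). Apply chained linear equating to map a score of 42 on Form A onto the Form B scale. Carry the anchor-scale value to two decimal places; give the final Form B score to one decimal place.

35.2

Form A → anchor (Sample 1): v = (5.2/6.6)(42 − 43.8) + 9.4 = 7.98
anchor → Form B (Sample 2): y = (8.8/5.7)(7.98 − 11.0) + 39.9 = 35.2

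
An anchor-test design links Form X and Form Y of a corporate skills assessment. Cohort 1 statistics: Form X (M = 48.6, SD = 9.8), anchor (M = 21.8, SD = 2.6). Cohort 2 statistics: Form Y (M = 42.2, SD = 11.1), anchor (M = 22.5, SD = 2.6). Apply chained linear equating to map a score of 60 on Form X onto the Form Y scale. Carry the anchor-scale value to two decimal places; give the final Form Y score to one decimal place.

Form X → anchor (Cohort 1): v = (2.6/9.8)(60 − 48.6) + 21.8 = 24.82
anchor → Form Y (Cohort 2): y = (11.1/2.6)(24.82 − 22.5) + 42.2 = 52.1

52.1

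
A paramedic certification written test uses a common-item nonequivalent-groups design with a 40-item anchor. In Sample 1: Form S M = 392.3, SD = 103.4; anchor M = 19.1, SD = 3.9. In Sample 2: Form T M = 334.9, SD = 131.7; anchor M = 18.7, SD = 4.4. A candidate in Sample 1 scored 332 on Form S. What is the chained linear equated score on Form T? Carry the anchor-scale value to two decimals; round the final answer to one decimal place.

Form S → anchor (Sample 1): v = (3.9/103.4)(332 − 392.3) + 19.1 = 16.83
anchor → Form T (Sample 2): y = (131.7/4.4)(16.83 − 18.7) + 334.9 = 278.9

278.9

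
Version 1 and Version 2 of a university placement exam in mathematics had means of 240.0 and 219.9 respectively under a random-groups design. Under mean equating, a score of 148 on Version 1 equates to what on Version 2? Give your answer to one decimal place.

Mean equating: y = x + (M_Y − M_X) = 148 + (219.9 − 240.0) = 127.9

127.9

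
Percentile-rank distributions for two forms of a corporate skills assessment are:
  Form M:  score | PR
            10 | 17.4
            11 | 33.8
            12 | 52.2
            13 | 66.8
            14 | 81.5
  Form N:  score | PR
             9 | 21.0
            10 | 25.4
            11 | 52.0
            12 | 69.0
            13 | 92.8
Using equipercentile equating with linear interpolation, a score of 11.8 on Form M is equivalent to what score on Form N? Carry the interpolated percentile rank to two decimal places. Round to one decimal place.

10.9

PR of 11.8 on Form M: 33.8 + (11.8 − 11)/(12 − 11) × (52.2 − 33.8) = 48.52
On Form N, PR 48.52 falls between score 10 (PR 25.4) and 11 (PR 52.0).
Interpolate: 10 + (48.52 − 25.4)/(52.0 − 25.4) × (11 − 10) = 10.9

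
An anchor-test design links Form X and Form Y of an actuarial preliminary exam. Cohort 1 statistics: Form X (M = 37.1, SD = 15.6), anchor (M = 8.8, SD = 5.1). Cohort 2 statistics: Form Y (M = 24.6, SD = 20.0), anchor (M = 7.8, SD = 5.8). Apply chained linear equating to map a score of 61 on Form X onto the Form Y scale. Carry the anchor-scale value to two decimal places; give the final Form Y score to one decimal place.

55.0

Form X → anchor (Cohort 1): v = (5.1/15.6)(61 − 37.1) + 8.8 = 16.61
anchor → Form Y (Cohort 2): y = (20.0/5.8)(16.61 − 7.8) + 24.6 = 55.0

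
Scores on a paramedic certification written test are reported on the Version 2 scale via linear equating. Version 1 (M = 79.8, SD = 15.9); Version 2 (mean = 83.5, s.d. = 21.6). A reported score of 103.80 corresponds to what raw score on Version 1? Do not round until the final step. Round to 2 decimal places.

Invert y = (SD_Y/SD_X)(x − M_X) + M_Y:
x = (SD_X/SD_Y)(y − M_Y) + M_X = (15.9/21.6)(103.80 − 83.5) + 79.8
x = 0.736111 × 20.300 + 79.8 = 94.74

94.74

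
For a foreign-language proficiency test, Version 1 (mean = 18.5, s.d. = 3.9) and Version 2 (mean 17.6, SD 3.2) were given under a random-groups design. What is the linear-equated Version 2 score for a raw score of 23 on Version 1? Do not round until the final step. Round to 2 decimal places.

Linear equating: y = (SD_Y/SD_X)(x − M_X) + M_Y
y = (3.2/3.9)(23 − 18.5) + 17.6
y = 0.820513 × 4.5 + 17.6 = 3.6923 + 17.6 = 21.29

21.29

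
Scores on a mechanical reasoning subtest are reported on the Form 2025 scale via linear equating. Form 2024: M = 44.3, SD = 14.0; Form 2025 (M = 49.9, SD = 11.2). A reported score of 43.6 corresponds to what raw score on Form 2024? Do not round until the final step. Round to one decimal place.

Invert y = (SD_Y/SD_X)(x − M_X) + M_Y:
x = (SD_X/SD_Y)(y − M_Y) + M_X = (14.0/11.2)(43.6 − 49.9) + 44.3
x = 1.250000 × -6.300 + 44.3 = 36.4

36.4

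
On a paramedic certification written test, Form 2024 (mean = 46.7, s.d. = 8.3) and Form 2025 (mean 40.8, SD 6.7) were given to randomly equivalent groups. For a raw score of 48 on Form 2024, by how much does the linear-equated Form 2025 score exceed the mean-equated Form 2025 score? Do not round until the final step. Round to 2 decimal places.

Mean-equated: 48 + (40.8 − 46.7) = 42.10
Linear-equated: (6.7/8.3)(48 − 46.7) + 40.8 = 41.849
Difference = 41.849 − 42.10 = -0.25

-0.25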